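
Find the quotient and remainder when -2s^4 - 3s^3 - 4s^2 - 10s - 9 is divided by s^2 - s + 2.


(-2s^4 - 3s^3 - 4s^2 - 10s - 9) / (s^2 - s + 2)
Step 1: -2s^2 * (s^2 - s + 2) = -2s^4 + 2s^3 - 4s^2; subtract.
Step 2: -5s * (s^2 - s + 2) = -5s^3 + 5s^2 - 10s; subtract.
Step 3: -5 * (s^2 - s + 2) = -5s^2 + 5s - 10; subtract.
Quotient: -2s^2 - 5s - 5, Remainder: -5s + 1


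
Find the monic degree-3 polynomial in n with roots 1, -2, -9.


p(n) = (n - 1)(n + 2)(n + 9)
Expand: n^3 + 10n^2 + 7n - 18


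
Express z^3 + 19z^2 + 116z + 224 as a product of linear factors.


Try integer roots (divisors of 224). z=-4: p(-4)=0.
Divide out (z + 4): quotient is z^2 + 15z + 56.
Factor the quadratic: (z + 8)(z + 7)
Result: (z + 4)(z + 8)(z + 7)


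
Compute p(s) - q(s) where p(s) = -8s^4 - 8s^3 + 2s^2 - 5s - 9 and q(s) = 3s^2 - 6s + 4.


Distribute the minus sign:
  (-8s^4 - 8s^3 + 2s^2 - 5s - 9)
- (3s^2 - 6s + 4)
Negate second polynomial: -3s^2 + 6s - 4
Add: -8s^4 - 8s^3 - s^2 + s - 13


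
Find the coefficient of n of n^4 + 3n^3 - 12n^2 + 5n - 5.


Read off the coefficient of n: 5


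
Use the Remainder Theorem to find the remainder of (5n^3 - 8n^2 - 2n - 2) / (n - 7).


By the Remainder Theorem, the remainder equals p(7):
  5*(7)^3 = 1715
  -8*(7)^2 = -392
  -2*(7)^1 = -14
  constant: -2
Sum: 1715 - 392 - 14 - 2 = 1307


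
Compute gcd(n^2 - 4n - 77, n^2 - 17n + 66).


Factor each:
  n^2 - 4n - 77 = (n - 11)(n + 7)
  n^2 - 17n + 66 = (n - 11)(n - 6)
Common monic factor: n - 11


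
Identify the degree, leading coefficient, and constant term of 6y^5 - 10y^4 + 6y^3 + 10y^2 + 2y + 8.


Highest power of y is 5, with coefficient 6. Constant term is 8.
Degree = 5, leading coefficient = 6, constant term = 8


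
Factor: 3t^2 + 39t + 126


Roots satisfy r1 + r2 = -b/a = -13 and r1*r2 = c/a = 42.
So r1 = -6, r2 = -7.
3t^2 + 39t + 126 = 3(t - r1)(t - r2) = 3(t + 6)(t + 7)


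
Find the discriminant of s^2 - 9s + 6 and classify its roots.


D = b^2 - 4ac = (-9)^2 - 4(1)(6) = 81 - 24 = 57
Since D > 0: two distinct irrational roots


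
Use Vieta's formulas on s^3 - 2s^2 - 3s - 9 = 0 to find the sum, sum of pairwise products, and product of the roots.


Monic cubic s^3+bs^2+cs+d=0: sum=-b, pairwise sum=c, product=-d.
b=-2, c=-3, d=-9
r1+r2+r3 = 2
r1r2+r1r3+r2r3 = -3
r1r2r3 = 9


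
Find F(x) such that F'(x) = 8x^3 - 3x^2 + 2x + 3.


Reverse power rule on each term:
  ∫ 8x^3 dx = 2x^4
  ∫ -3x^2 dx = -x^3
  ∫ 2x dx = x^2
  ∫ 3 dx = 3x
F(x) = 2x^4 - x^3 + x^2 + 3x + C


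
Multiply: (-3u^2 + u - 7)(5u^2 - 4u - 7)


Distribute each term of the first polynomial:
  (-3u^2)(5u^2 - 4u - 7) = -15u^4 + 12u^3 + 21u^2
  (u)(5u^2 - 4u - 7) = 5u^3 - 4u^2 - 7u
  (-7)(5u^2 - 4u - 7) = -35u^2 + 28u + 49
Sum: -15u^4 + 17u^3 - 18u^2 + 21u + 49


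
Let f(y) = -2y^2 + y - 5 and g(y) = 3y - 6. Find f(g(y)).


Substitute g(y) into f:
f(g(y)) = -2*(3y - 6)^2 + 1*(3y - 6) + (-5)
(3y - 6)^2 = 9y^2 - 36y + 36
Expand and combine: -18y^2 + 75y - 83


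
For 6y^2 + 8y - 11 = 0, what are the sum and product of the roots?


For ay^2+by+c=0: sum = -b/a, product = c/a.
a=6, b=8, c=-11
Sum = -(8)/6 = -4/3
Product = (-11)/6 = -11/6


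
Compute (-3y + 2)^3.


Expand (-3y + 2)^3 by repeated multiplication:
  (-3y + 2)^2 = 9y^2 - 12y + 4
= -27y^3 + 54y^2 - 36y + 8


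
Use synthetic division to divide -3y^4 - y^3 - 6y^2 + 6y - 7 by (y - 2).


Synthetic division with c = 2. Coefficients: -3, -1, -6, 6, -7
Bring down -3.
  -3 * 2 = -6; -6 - 1 = -7
  -7 * 2 = -14; -14 - 6 = -20
  -20 * 2 = -40; -40 + 6 = -34
  -34 * 2 = -68; -68 - 7 = -75
Quotient: -3y^3 - 7y^2 - 20y - 34, Remainder: -75


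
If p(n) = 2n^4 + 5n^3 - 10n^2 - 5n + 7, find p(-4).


Using direct substitution:
  2 * (-4)^4 = 512
  5 * (-4)^3 = -320
  -10 * (-4)^2 = -160
  -5 * (-4)^1 = 20
  constant: 7
Sum = 512 - 320 - 160 + 20 + 7 = 59


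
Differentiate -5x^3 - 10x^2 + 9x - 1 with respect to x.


Apply the power rule term by term:
  d/dx(-5x^3) = -15x^2
  d/dx(-10x^2) = -20x
  d/dx(9x) = 9
  d/dx(-1) = 0
p'(x) = -15x^2 - 20x + 9


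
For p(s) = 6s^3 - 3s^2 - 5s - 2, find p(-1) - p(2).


p(-1) = -6
p(2) = 24
p(-1) - p(2) = -6 - 24 = -30


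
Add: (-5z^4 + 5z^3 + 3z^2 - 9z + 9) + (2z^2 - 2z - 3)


Align terms by degree and add:
  -5z^4 + 5z^3 + 3z^2 - 9z + 9
+ 2z^2 - 2z - 3
= -5z^4 + 5z^3 + 5z^2 - 11z + 6


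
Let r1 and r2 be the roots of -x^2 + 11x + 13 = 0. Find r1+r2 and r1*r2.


For ax^2+bx+c=0: sum = -b/a, product = c/a.
a=-1, b=11, c=13
Sum = -(11)/-1 = 11
Product = (13)/-1 = -13


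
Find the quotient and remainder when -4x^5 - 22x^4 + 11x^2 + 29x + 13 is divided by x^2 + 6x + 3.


(-4x^5 - 22x^4 + 11x^2 + 29x + 13) / (x^2 + 6x + 3)
Step 1: -4x^3 * (x^2 + 6x + 3) = -4x^5 - 24x^4 - 12x^3; subtract.
Step 2: 2x^2 * (x^2 + 6x + 3) = 2x^4 + 12x^3 + 6x^2; subtract.
Step 3: 0 * (x^2 + 6x + 3) = 0; subtract.
Step 4: 5 * (x^2 + 6x + 3) = 5x^2 + 30x + 15; subtract.
Quotient: -4x^3 + 2x^2 + 5, Remainder: -x - 2


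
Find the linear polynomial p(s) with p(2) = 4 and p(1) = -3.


p(s) = ms + b. Using p(2)=4, p(1)=-3:
m = (4 + 3)/(2 - 1) = 7/1 = 7
b = 4 - m*(2) = 4 - 14 = -10
p(s) = 7s - 10


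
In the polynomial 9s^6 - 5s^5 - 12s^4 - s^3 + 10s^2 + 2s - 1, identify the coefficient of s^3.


Read off the coefficient of s^3: -1


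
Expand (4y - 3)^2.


Expand (4y - 3)^2 by repeated multiplication:
= 16y^2 - 24y + 9


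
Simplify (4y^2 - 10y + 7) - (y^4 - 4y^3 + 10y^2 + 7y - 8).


Distribute the minus sign:
  (4y^2 - 10y + 7)
- (y^4 - 4y^3 + 10y^2 + 7y - 8)
Negate second polynomial: -y^4 + 4y^3 - 10y^2 - 7y + 8
Add: -y^4 + 4y^3 - 6y^2 - 17y + 15


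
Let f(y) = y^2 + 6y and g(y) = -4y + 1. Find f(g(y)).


Substitute g(y) into f:
f(g(y)) = 1*(-4y + 1)^2 + 6*(-4y + 1)
(-4y + 1)^2 = 16y^2 - 8y + 1
Expand and combine: 16y^2 - 32y + 7


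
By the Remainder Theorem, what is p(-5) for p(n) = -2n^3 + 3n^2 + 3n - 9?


By the Remainder Theorem, the remainder equals p(-5):
  -2*(-5)^3 = 250
  3*(-5)^2 = 75
  3*(-5)^1 = -15
  constant: -9
Sum: 250 + 75 - 15 - 9 = 301


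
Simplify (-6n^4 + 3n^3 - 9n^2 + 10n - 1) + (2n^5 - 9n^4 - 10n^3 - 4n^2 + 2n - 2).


Align terms by degree and add:
  -6n^4 + 3n^3 - 9n^2 + 10n - 1
+ 2n^5 - 9n^4 - 10n^3 - 4n^2 + 2n - 2
= 2n^5 - 15n^4 - 7n^3 - 13n^2 + 12n - 3


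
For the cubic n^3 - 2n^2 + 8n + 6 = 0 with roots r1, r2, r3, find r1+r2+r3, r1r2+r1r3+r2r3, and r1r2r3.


Monic cubic n^3+bn^2+cn+d=0: sum=-b, pairwise sum=c, product=-d.
b=-2, c=8, d=6
r1+r2+r3 = 2
r1r2+r1r3+r2r3 = 8
r1r2r3 = -6


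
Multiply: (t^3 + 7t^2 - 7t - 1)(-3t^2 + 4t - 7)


Distribute each term of the first polynomial:
  (t^3)(-3t^2 + 4t - 7) = -3t^5 + 4t^4 - 7t^3
  (7t^2)(-3t^2 + 4t - 7) = -21t^4 + 28t^3 - 49t^2
  (-7t)(-3t^2 + 4t - 7) = 21t^3 - 28t^2 + 49t
  (-1)(-3t^2 + 4t - 7) = 3t^2 - 4t + 7
Sum: -3t^5 - 17t^4 + 42t^3 - 74t^2 + 45t + 7


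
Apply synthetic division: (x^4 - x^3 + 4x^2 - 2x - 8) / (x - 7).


Synthetic division with c = 7. Coefficients: 1, -1, 4, -2, -8
Bring down 1.
  1 * 7 = 7; 7 - 1 = 6
  6 * 7 = 42; 42 + 4 = 46
  46 * 7 = 322; 322 - 2 = 320
  320 * 7 = 2240; 2240 - 8 = 2232
Quotient: x^3 + 6x^2 + 46x + 320, Remainder: 2232


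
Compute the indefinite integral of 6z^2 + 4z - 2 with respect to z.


Reverse power rule on each term:
  ∫ 6z^2 dz = 2z^3
  ∫ 4z dz = 2z^2
  ∫ -2 dz = -2z
F(z) = 2z^3 + 2z^2 - 2z + C


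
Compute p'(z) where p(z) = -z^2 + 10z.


Apply the power rule term by term:
  d/dz(-z^2) = -2z
  d/dz(10z) = 10
p'(z) = -2z + 10


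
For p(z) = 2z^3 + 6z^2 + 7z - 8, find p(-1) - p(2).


p(-1) = -11
p(2) = 46
p(-1) - p(2) = -11 - 46 = -57


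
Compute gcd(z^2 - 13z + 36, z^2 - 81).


Factor each:
  z^2 - 13z + 36 = (z - 9)(z - 4)
  z^2 - 81 = (z - 9)(z + 9)
Common monic factor: z - 9


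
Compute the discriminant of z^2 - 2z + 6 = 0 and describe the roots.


D = b^2 - 4ac = (-2)^2 - 4(1)(6) = 4 - 24 = -20
Since D < 0: two complex conjugate roots (no real roots)


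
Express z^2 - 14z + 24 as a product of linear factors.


Roots satisfy r1 + r2 = -b/a = 14 and r1*r2 = c/a = 24.
So r1 = 2, r2 = 12.
z^2 - 14z + 24 = (z - r1)(z - r2) = (z - 2)(z - 12)


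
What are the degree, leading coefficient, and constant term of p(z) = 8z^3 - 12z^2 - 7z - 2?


Highest power of z is 3, with coefficient 8. Constant term is -2.
Degree = 3, leading coefficient = 8, constant term = -2


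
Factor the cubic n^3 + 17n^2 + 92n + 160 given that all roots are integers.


Try integer roots (divisors of 160). n=-5: p(-5)=0.
Divide out (n + 5): quotient is n^2 + 12n + 32.
Factor the quadratic: (n + 8)(n + 4)
Result: (n + 5)(n + 8)(n + 4)


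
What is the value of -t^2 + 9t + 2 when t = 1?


Using direct substitution:
  -1 * (1)^2 = -1
  9 * (1)^1 = 9
  constant: 2
Sum = -1 + 9 + 2 = 10


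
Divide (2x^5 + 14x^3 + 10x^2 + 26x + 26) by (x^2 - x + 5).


(2x^5 + 14x^3 + 10x^2 + 26x + 26) / (x^2 - x + 5)
Step 1: 2x^3 * (x^2 - x + 5) = 2x^5 - 2x^4 + 10x^3; subtract.
Step 2: 2x^2 * (x^2 - x + 5) = 2x^4 - 2x^3 + 10x^2; subtract.
Step 3: 6x * (x^2 - x + 5) = 6x^3 - 6x^2 + 30x; subtract.
Step 4: 6 * (x^2 - x + 5) = 6x^2 - 6x + 30; subtract.
Quotient: 2x^3 + 2x^2 + 6x + 6, Remainder: 2x - 4


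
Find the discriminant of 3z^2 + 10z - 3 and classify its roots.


D = b^2 - 4ac = (10)^2 - 4(3)(-3) = 100 + 36 = 136
Since D > 0: two distinct irrational roots


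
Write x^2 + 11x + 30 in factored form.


Roots satisfy r1 + r2 = -b/a = -11 and r1*r2 = c/a = 30.
So r1 = -5, r2 = -6.
x^2 + 11x + 30 = (x - r1)(x - r2) = (x + 5)(x + 6)


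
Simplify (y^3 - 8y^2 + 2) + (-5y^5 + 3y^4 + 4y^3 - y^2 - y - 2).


Align terms by degree and add:
  y^3 - 8y^2 + 2
  -5y^5 + 3y^4 + 4y^3 - y^2 - y - 2
= -5y^5 + 3y^4 + 5y^3 - 9y^2 - y


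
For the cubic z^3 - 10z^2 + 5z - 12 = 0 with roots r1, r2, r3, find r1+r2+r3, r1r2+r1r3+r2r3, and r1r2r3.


Monic cubic z^3+bz^2+cz+d=0: sum=-b, pairwise sum=c, product=-d.
b=-10, c=5, d=-12
r1+r2+r3 = 10
r1r2+r1r3+r2r3 = 5
r1r2r3 = 12


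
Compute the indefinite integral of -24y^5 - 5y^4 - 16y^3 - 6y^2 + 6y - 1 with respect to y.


Reverse power rule on each term:
  ∫ -24y^5 dy = -4y^6
  ∫ -5y^4 dy = -y^5
  ∫ -16y^3 dy = -4y^4
  ∫ -6y^2 dy = -2y^3
  ∫ 6y dy = 3y^2
  ∫ -1 dy = -y
F(y) = -4y^6 - y^5 - 4y^4 - 2y^3 + 3y^2 - y + C


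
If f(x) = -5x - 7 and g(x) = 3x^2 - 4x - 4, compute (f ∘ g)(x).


Substitute g(x) into f:
f(g(x)) = -5*(3x^2 - 4x - 4) + (-7)
Expand and combine: -15x^2 + 20x + 13


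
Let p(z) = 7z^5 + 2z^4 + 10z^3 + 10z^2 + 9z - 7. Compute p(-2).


Using direct substitution:
  7 * (-2)^5 = -224
  2 * (-2)^4 = 32
  10 * (-2)^3 = -80
  10 * (-2)^2 = 40
  9 * (-2)^1 = -18
  constant: -7
Sum = -224 + 32 - 80 + 40 - 18 - 7 = -257


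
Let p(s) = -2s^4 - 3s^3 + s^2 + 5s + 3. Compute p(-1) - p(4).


p(-1) = 0
p(4) = -665
p(-1) - p(4) = 0 + 665 = 665


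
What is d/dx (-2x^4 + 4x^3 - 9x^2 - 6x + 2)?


Apply the power rule term by term:
  d/dx(-2x^4) = -8x^3
  d/dx(4x^3) = 12x^2
  d/dx(-9x^2) = -18x
  d/dx(-6x) = -6
  d/dx(2) = 0
p'(x) = -8x^3 + 12x^2 - 18x - 6


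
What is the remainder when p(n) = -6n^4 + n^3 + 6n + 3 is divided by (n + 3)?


By the Remainder Theorem, the remainder equals p(-3):
  -6*(-3)^4 = -486
  1*(-3)^3 = -27
  0*(-3)^2 = 0
  6*(-3)^1 = -18
  constant: 3
Sum: -486 - 27 + 0 - 18 + 3 = -528


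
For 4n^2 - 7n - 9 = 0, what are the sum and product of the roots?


For an^2+bn+c=0: sum = -b/a, product = c/a.
a=4, b=-7, c=-9
Sum = -(-7)/4 = 7/4
Product = (-9)/4 = -9/4


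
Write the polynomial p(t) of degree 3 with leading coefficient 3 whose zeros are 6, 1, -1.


p(t) = 3(t - 6)(t - 1)(t + 1)
Expand: 3t^3 - 18t^2 - 3t + 18


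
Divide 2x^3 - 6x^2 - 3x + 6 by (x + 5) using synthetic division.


Synthetic division with c = -5. Coefficients: 2, -6, -3, 6
Bring down 2.
  2 * -5 = -10; -10 - 6 = -16
  -16 * -5 = 80; 80 - 3 = 77
  77 * -5 = -385; -385 + 6 = -379
Quotient: 2x^2 - 16x + 77, Remainder: -379


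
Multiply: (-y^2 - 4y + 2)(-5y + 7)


Distribute each term of the first polynomial:
  (-y^2)(-5y + 7) = 5y^3 - 7y^2
  (-4y)(-5y + 7) = 20y^2 - 28y
  (2)(-5y + 7) = -10y + 14
Sum: 5y^3 + 13y^2 - 38y + 14


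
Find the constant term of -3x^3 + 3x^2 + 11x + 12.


Read off the constant term: 12


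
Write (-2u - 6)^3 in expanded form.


Expand (-2u - 6)^3 by repeated multiplication:
  (-2u - 6)^2 = 4u^2 + 24u + 36
= -8u^3 - 72u^2 - 216u - 216


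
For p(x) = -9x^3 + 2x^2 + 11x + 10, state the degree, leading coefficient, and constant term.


Highest power of x is 3, with coefficient -9. Constant term is 10.
Degree = 3, leading coefficient = -9, constant term = 10


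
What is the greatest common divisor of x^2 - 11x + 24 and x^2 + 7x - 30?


Factor each:
  x^2 - 11x + 24 = (x - 3)(x - 8)
  x^2 + 7x - 30 = (x - 3)(x + 10)
Common monic factor: x - 3


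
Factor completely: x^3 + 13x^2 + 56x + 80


Try integer roots (divisors of 80). x=-4: p(-4)=0.
Divide out (x + 4): quotient is x^2 + 9x + 20.
Factor the quadratic: (x + 4)(x + 5)
Result: (x + 4)(x + 4)(x + 5)


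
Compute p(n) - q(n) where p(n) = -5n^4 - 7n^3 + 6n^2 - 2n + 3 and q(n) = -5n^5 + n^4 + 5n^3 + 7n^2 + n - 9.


Distribute the minus sign:
  (-5n^4 - 7n^3 + 6n^2 - 2n + 3)
- (-5n^5 + n^4 + 5n^3 + 7n^2 + n - 9)
Negate second polynomial: 5n^5 - n^4 - 5n^3 - 7n^2 - n + 9
Add: 5n^5 - 6n^4 - 12n^3 - n^2 - 3n + 12


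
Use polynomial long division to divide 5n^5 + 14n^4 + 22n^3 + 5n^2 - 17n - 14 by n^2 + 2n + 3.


(5n^5 + 14n^4 + 22n^3 + 5n^2 - 17n - 14) / (n^2 + 2n + 3)
Step 1: 5n^3 * (n^2 + 2n + 3) = 5n^5 + 10n^4 + 15n^3; subtract.
Step 2: 4n^2 * (n^2 + 2n + 3) = 4n^4 + 8n^3 + 12n^2; subtract.
Step 3: -n * (n^2 + 2n + 3) = -n^3 - 2n^2 - 3n; subtract.
Step 4: -5 * (n^2 + 2n + 3) = -5n^2 - 10n - 15; subtract.
Quotient: 5n^3 + 4n^2 - n - 5, Remainder: -4n + 1


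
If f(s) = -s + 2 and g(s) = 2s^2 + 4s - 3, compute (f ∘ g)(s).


Substitute g(s) into f:
f(g(s)) = -1*(2s^2 + 4s - 3) + 2
Expand and combine: -2s^2 - 4s + 5


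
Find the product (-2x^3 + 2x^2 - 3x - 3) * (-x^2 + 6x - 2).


Distribute each term of the first polynomial:
  (-2x^3)(-x^2 + 6x - 2) = 2x^5 - 12x^4 + 4x^3
  (2x^2)(-x^2 + 6x - 2) = -2x^4 + 12x^3 - 4x^2
  (-3x)(-x^2 + 6x - 2) = 3x^3 - 18x^2 + 6x
  (-3)(-x^2 + 6x - 2) = 3x^2 - 18x + 6
Sum: 2x^5 - 14x^4 + 19x^3 - 19x^2 - 12x + 6


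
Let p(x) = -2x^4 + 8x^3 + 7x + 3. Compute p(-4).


Using direct substitution:
  -2 * (-4)^4 = -512
  8 * (-4)^3 = -512
  0 * (-4)^2 = 0
  7 * (-4)^1 = -28
  constant: 3
Sum = -512 - 512 + 0 - 28 + 3 = -1049


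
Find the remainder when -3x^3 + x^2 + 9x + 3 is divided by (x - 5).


By the Remainder Theorem, the remainder equals p(5):
  -3*(5)^3 = -375
  1*(5)^2 = 25
  9*(5)^1 = 45
  constant: 3
Sum: -375 + 25 + 45 + 3 = -302


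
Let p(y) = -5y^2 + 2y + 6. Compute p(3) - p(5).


p(3) = -33
p(5) = -109
p(3) - p(5) = -33 + 109 = 76


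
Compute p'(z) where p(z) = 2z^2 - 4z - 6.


Apply the power rule term by term:
  d/dz(2z^2) = 4z
  d/dz(-4z) = -4
  d/dz(-6) = 0
p'(z) = 4z - 4


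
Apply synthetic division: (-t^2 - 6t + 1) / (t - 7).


Synthetic division with c = 7. Coefficients: -1, -6, 1
Bring down -1.
  -1 * 7 = -7; -7 - 6 = -13
  -13 * 7 = -91; -91 + 1 = -90
Quotient: -t - 13, Remainder: -90


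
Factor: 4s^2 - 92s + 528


Roots satisfy r1 + r2 = -b/a = 23 and r1*r2 = c/a = 132.
So r1 = 12, r2 = 11.
4s^2 - 92s + 528 = 4(s - r1)(s - r2) = 4(s - 12)(s - 11)


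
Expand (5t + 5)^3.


Expand (5t + 5)^3 by repeated multiplication:
  (5t + 5)^2 = 25t^2 + 50t + 25
= 125t^3 + 375t^2 + 375t + 125


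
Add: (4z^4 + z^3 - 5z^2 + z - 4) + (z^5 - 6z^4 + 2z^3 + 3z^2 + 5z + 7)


Align terms by degree and add:
  4z^4 + z^3 - 5z^2 + z - 4
+ z^5 - 6z^4 + 2z^3 + 3z^2 + 5z + 7
= z^5 - 2z^4 + 3z^3 - 2z^2 + 6z + 3


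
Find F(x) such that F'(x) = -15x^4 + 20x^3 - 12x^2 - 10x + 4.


Reverse power rule on each term:
  ∫ -15x^4 dx = -3x^5
  ∫ 20x^3 dx = 5x^4
  ∫ -12x^2 dx = -4x^3
  ∫ -10x dx = -5x^2
  ∫ 4 dx = 4x
F(x) = -3x^5 + 5x^4 - 4x^3 - 5x^2 + 4x + C


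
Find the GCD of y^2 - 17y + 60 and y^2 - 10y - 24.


Factor each:
  y^2 - 17y + 60 = (y - 12)(y - 5)
  y^2 - 10y - 24 = (y - 12)(y + 2)
Common monic factor: y - 12


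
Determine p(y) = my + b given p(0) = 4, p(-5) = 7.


p(y) = my + b. Using p(0)=4, p(-5)=7:
m = (4 - 7)/(0 + 5) = -3/5 = -3/5
b = 4 - m*(0) = 4 = 4
p(y) = -(3/5)y + 4


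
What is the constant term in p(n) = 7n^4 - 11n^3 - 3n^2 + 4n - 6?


Read off the constant term: -6


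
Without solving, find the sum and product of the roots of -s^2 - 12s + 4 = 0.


For as^2+bs+c=0: sum = -b/a, product = c/a.
a=-1, b=-12, c=4
Sum = -(-12)/-1 = -12
Product = (4)/-1 = -4


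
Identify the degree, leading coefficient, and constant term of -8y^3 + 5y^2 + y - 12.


Highest power of y is 3, with coefficient -8. Constant term is -12.
Degree = 3, leading coefficient = -8, constant term = -12


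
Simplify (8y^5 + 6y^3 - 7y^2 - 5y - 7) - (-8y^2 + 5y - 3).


Distribute the minus sign:
  (8y^5 + 6y^3 - 7y^2 - 5y - 7)
- (-8y^2 + 5y - 3)
Negate second polynomial: 8y^2 - 5y + 3
Add: 8y^5 + 6y^3 + y^2 - 10y - 4


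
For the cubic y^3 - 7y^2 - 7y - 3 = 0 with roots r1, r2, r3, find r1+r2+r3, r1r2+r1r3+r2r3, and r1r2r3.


Monic cubic y^3+by^2+cy+d=0: sum=-b, pairwise sum=c, product=-d.
b=-7, c=-7, d=-3
r1+r2+r3 = 7
r1r2+r1r3+r2r3 = -7
r1r2r3 = 3


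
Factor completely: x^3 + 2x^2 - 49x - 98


Try integer roots (divisors of -98). x=7: p(7)=0.
Divide out (x - 7): quotient is x^2 + 9x + 14.
Factor the quadratic: (x + 7)(x + 2)
Result: (x - 7)(x + 7)(x + 2)


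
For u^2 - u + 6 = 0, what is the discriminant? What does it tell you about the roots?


D = b^2 - 4ac = (-1)^2 - 4(1)(6) = 1 - 24 = -23
Since D < 0: two complex conjugate roots (no real roots)


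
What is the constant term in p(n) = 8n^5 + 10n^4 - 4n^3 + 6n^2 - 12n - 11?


Read off the constant term: -11


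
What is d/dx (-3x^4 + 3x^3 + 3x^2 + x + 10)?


Apply the power rule term by term:
  d/dx(-3x^4) = -12x^3
  d/dx(3x^3) = 9x^2
  d/dx(3x^2) = 6x
  d/dx(x) = 1
  d/dx(10) = 0
p'(x) = -12x^3 + 9x^2 + 6x + 1


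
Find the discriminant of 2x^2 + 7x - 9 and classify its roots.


D = b^2 - 4ac = (7)^2 - 4(2)(-9) = 49 + 72 = 121
Since D > 0: two distinct rational roots


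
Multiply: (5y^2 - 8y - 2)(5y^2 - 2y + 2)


Distribute each term of the first polynomial:
  (5y^2)(5y^2 - 2y + 2) = 25y^4 - 10y^3 + 10y^2
  (-8y)(5y^2 - 2y + 2) = -40y^3 + 16y^2 - 16y
  (-2)(5y^2 - 2y + 2) = -10y^2 + 4y - 4
Sum: 25y^4 - 50y^3 + 16y^2 - 12y - 4


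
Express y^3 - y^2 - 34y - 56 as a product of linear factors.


Try integer roots (divisors of -56). y=-2: p(-2)=0.
Divide out (y + 2): quotient is y^2 - 3y - 28.
Factor the quadratic: (y + 4)(y - 7)
Result: (y + 2)(y + 4)(y - 7)


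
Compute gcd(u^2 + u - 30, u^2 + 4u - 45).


Factor each:
  u^2 + u - 30 = (u - 5)(u + 6)
  u^2 + 4u - 45 = (u - 5)(u + 9)
Common monic factor: u - 5


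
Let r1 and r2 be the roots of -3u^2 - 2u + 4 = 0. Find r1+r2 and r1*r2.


For au^2+bu+c=0: sum = -b/a, product = c/a.
a=-3, b=-2, c=4
Sum = -(-2)/-3 = -2/3
Product = (4)/-3 = -4/3


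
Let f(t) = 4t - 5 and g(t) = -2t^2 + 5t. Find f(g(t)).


Substitute g(t) into f:
f(g(t)) = 4*(-2t^2 + 5t) + (-5)
Expand and combine: -8t^2 + 20t - 5


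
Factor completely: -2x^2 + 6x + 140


Roots satisfy r1 + r2 = -b/a = 3 and r1*r2 = c/a = -70.
So r1 = 10, r2 = -7.
-2x^2 + 6x + 140 = -2(x - r1)(x - r2) = -2(x - 10)(x + 7)


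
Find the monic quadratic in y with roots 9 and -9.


p(y) = (y - 9)(y + 9)
Expand: y^2 - 81


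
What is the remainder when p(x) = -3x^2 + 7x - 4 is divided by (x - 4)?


By the Remainder Theorem, the remainder equals p(4):
  -3*(4)^2 = -48
  7*(4)^1 = 28
  constant: -4
Sum: -48 + 28 - 4 = -24


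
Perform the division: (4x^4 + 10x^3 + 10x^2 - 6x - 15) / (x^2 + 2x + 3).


(4x^4 + 10x^3 + 10x^2 - 6x - 15) / (x^2 + 2x + 3)
Step 1: 4x^2 * (x^2 + 2x + 3) = 4x^4 + 8x^3 + 12x^2; subtract.
Step 2: 2x * (x^2 + 2x + 3) = 2x^3 + 4x^2 + 6x; subtract.
Step 3: -6 * (x^2 + 2x + 3) = -6x^2 - 12x - 18; subtract.
Quotient: 4x^2 + 2x - 6, Remainder: 3


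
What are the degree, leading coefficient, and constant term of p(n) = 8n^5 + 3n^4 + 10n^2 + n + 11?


Highest power of n is 5, with coefficient 8. Constant term is 11.
Degree = 5, leading coefficient = 8, constant term = 11


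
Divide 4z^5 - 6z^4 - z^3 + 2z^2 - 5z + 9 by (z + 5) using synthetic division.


Synthetic division with c = -5. Coefficients: 4, -6, -1, 2, -5, 9
Bring down 4.
  4 * -5 = -20; -20 - 6 = -26
  -26 * -5 = 130; 130 - 1 = 129
  129 * -5 = -645; -645 + 2 = -643
  -643 * -5 = 3215; 3215 - 5 = 3210
  3210 * -5 = -16050; -16050 + 9 = -16041
Quotient: 4z^4 - 26z^3 + 129z^2 - 643z + 3210, Remainder: -16041


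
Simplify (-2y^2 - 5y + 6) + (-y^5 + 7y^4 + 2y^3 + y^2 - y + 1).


Align terms by degree and add:
  -2y^2 - 5y + 6
  -y^5 + 7y^4 + 2y^3 + y^2 - y + 1
= -y^5 + 7y^4 + 2y^3 - y^2 - 6y + 7


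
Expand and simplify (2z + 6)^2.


Expand (2z + 6)^2 by repeated multiplication:
= 4z^2 + 24z + 36


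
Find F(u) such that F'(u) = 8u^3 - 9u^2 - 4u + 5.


Reverse power rule on each term:
  ∫ 8u^3 du = 2u^4
  ∫ -9u^2 du = -3u^3
  ∫ -4u du = -2u^2
  ∫ 5 du = 5u
F(u) = 2u^4 - 3u^3 - 2u^2 + 5u + C


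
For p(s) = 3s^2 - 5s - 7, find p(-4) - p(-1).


p(-4) = 61
p(-1) = 1
p(-4) - p(-1) = 61 - 1 = 60


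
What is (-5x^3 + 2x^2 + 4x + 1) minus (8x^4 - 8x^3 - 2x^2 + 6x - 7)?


Distribute the minus sign:
  (-5x^3 + 2x^2 + 4x + 1)
- (8x^4 - 8x^3 - 2x^2 + 6x - 7)
Negate second polynomial: -8x^4 + 8x^3 + 2x^2 - 6x + 7
Add: -8x^4 + 3x^3 + 4x^2 - 2x + 8


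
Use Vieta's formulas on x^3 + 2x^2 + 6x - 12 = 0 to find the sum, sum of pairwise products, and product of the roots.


Monic cubic x^3+bx^2+cx+d=0: sum=-b, pairwise sum=c, product=-d.
b=2, c=6, d=-12
r1+r2+r3 = -2
r1r2+r1r3+r2r3 = 6
r1r2r3 = 12


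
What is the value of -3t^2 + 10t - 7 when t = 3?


Using direct substitution:
  -3 * (3)^2 = -27
  10 * (3)^1 = 30
  constant: -7
Sum = -27 + 30 - 7 = -4


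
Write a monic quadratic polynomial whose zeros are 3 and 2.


p(s) = (s - 3)(s - 2)
Expand: s^2 - 5s + 6


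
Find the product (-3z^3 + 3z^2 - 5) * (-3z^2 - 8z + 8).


Distribute each term of the first polynomial:
  (-3z^3)(-3z^2 - 8z + 8) = 9z^5 + 24z^4 - 24z^3
  (3z^2)(-3z^2 - 8z + 8) = -9z^4 - 24z^3 + 24z^2
  (-5)(-3z^2 - 8z + 8) = 15z^2 + 40z - 40
Sum: 9z^5 + 15z^4 - 48z^3 + 39z^2 + 40z - 40


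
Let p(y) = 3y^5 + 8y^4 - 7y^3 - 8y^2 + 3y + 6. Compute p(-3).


Using direct substitution:
  3 * (-3)^5 = -729
  8 * (-3)^4 = 648
  -7 * (-3)^3 = 189
  -8 * (-3)^2 = -72
  3 * (-3)^1 = -9
  constant: 6
Sum = -729 + 648 + 189 - 72 - 9 + 6 = 33


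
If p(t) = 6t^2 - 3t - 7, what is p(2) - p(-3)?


p(2) = 11
p(-3) = 56
p(2) - p(-3) = 11 - 56 = -45


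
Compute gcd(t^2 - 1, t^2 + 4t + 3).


Factor each:
  t^2 - 1 = (t + 1)(t - 1)
  t^2 + 4t + 3 = (t + 1)(t + 3)
Common monic factor: t + 1


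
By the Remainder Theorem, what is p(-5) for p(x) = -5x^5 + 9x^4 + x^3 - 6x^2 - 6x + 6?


By the Remainder Theorem, the remainder equals p(-5):
  -5*(-5)^5 = 15625
  9*(-5)^4 = 5625
  1*(-5)^3 = -125
  -6*(-5)^2 = -150
  -6*(-5)^1 = 30
  constant: 6
Sum: 15625 + 5625 - 125 - 150 + 30 + 6 = 21011


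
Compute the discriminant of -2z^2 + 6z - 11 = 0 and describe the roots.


D = b^2 - 4ac = (6)^2 - 4(-2)(-11) = 36 - 88 = -52
Since D < 0: two complex conjugate roots (no real roots)


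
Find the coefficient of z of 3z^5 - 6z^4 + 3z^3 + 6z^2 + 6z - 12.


Read off the coefficient of z: 6


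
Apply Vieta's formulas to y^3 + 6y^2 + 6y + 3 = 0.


Monic cubic y^3+by^2+cy+d=0: sum=-b, pairwise sum=c, product=-d.
b=6, c=6, d=3
r1+r2+r3 = -6
r1r2+r1r3+r2r3 = 6
r1r2r3 = -3


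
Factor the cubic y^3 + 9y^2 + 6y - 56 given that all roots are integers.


Try integer roots (divisors of -56). y=-4: p(-4)=0.
Divide out (y + 4): quotient is y^2 + 5y - 14.
Factor the quadratic: (y + 7)(y - 2)
Result: (y + 4)(y + 7)(y - 2)


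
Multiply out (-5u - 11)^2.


Expand (-5u - 11)^2 by repeated multiplication:
= 25u^2 + 110u + 121


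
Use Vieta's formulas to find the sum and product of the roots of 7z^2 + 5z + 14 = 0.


For az^2+bz+c=0: sum = -b/a, product = c/a.
a=7, b=5, c=14
Sum = -(5)/7 = -5/7
Product = (14)/7 = 2


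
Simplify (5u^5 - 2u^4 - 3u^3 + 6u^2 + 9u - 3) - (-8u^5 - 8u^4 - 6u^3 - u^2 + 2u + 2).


Distribute the minus sign:
  (5u^5 - 2u^4 - 3u^3 + 6u^2 + 9u - 3)
- (-8u^5 - 8u^4 - 6u^3 - u^2 + 2u + 2)
Negate second polynomial: 8u^5 + 8u^4 + 6u^3 + u^2 - 2u - 2
Add: 13u^5 + 6u^4 + 3u^3 + 7u^2 + 7u - 5


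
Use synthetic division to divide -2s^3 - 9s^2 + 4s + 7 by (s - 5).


Synthetic division with c = 5. Coefficients: -2, -9, 4, 7
Bring down -2.
  -2 * 5 = -10; -10 - 9 = -19
  -19 * 5 = -95; -95 + 4 = -91
  -91 * 5 = -455; -455 + 7 = -448
Quotient: -2s^2 - 19s - 91, Remainder: -448


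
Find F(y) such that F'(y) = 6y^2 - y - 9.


Reverse power rule on each term:
  ∫ 6y^2 dy = 2y^3
  ∫ -y dy = -(1/2)y^2
  ∫ -9 dy = -9y
F(y) = 2y^3 - (1/2)y^2 - 9y + C


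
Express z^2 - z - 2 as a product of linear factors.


Roots satisfy r1 + r2 = -b/a = 1 and r1*r2 = c/a = -2.
So r1 = 2, r2 = -1.
z^2 - z - 2 = (z - r1)(z - r2) = (z - 2)(z + 1)


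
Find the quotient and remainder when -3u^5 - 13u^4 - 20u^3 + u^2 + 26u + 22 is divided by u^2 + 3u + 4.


(-3u^5 - 13u^4 - 20u^3 + u^2 + 26u + 22) / (u^2 + 3u + 4)
Step 1: -3u^3 * (u^2 + 3u + 4) = -3u^5 - 9u^4 - 12u^3; subtract.
Step 2: -4u^2 * (u^2 + 3u + 4) = -4u^4 - 12u^3 - 16u^2; subtract.
Step 3: 4u * (u^2 + 3u + 4) = 4u^3 + 12u^2 + 16u; subtract.
Step 4: 5 * (u^2 + 3u + 4) = 5u^2 + 15u + 20; subtract.
Quotient: -3u^3 - 4u^2 + 4u + 5, Remainder: -5u + 2


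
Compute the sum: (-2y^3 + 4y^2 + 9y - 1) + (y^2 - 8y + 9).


Align terms by degree and add:
  -2y^3 + 4y^2 + 9y - 1
+ y^2 - 8y + 9
= -2y^3 + 5y^2 + y + 8


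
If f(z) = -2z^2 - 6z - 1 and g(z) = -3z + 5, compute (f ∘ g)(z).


Substitute g(z) into f:
f(g(z)) = -2*(-3z + 5)^2 + (-6)*(-3z + 5) + (-1)
(-3z + 5)^2 = 9z^2 - 30z + 25
Expand and combine: -18z^2 + 78z - 81


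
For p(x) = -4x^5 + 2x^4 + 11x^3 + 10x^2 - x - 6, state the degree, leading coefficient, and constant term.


Highest power of x is 5, with coefficient -4. Constant term is -6.
Degree = 5, leading coefficient = -4, constant term = -6


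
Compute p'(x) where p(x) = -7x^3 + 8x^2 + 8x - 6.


Apply the power rule term by term:
  d/dx(-7x^3) = -21x^2
  d/dx(8x^2) = 16x
  d/dx(8x) = 8
  d/dx(-6) = 0
p'(x) = -21x^2 + 16x + 8


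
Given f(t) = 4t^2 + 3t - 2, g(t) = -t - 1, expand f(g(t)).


Substitute g(t) into f:
f(g(t)) = 4*(-t - 1)^2 + 3*(-t - 1) + (-2)
(-t - 1)^2 = t^2 + 2t + 1
Expand and combine: 4t^2 + 5t - 1


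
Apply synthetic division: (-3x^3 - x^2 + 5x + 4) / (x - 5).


Synthetic division with c = 5. Coefficients: -3, -1, 5, 4
Bring down -3.
  -3 * 5 = -15; -15 - 1 = -16
  -16 * 5 = -80; -80 + 5 = -75
  -75 * 5 = -375; -375 + 4 = -371
Quotient: -3x^2 - 16x - 75, Remainder: -371


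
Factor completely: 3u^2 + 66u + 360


Roots satisfy r1 + r2 = -b/a = -22 and r1*r2 = c/a = 120.
So r1 = -10, r2 = -12.
3u^2 + 66u + 360 = 3(u - r1)(u - r2) = 3(u + 10)(u + 12)


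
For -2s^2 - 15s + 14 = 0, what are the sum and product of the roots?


For as^2+bs+c=0: sum = -b/a, product = c/a.
a=-2, b=-15, c=14
Sum = -(-15)/-2 = -15/2
Product = (14)/-2 = -7


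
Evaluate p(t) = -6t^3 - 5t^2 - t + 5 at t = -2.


Using direct substitution:
  -6 * (-2)^3 = 48
  -5 * (-2)^2 = -20
  -1 * (-2)^1 = 2
  constant: 5
Sum = 48 - 20 + 2 + 5 = 35


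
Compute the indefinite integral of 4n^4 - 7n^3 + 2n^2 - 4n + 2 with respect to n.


Reverse power rule on each term:
  ∫ 4n^4 dn = (4/5)n^5
  ∫ -7n^3 dn = -(7/4)n^4
  ∫ 2n^2 dn = (2/3)n^3
  ∫ -4n dn = -2n^2
  ∫ 2 dn = 2n
F(n) = (4/5)n^5 - (7/4)n^4 + (2/3)n^3 - 2n^2 + 2n + C


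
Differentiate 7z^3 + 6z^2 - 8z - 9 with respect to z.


Apply the power rule term by term:
  d/dz(7z^3) = 21z^2
  d/dz(6z^2) = 12z
  d/dz(-8z) = -8
  d/dz(-9) = 0
p'(z) = 21z^2 + 12z - 8


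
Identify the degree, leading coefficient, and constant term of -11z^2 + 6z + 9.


Highest power of z is 2, with coefficient -11. Constant term is 9.
Degree = 2, leading coefficient = -11, constant term = 9


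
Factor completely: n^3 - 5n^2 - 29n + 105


Try integer roots (divisors of 105). n=-5: p(-5)=0.
Divide out (n + 5): quotient is n^2 - 10n + 21.
Factor the quadratic: (n - 7)(n - 3)
Result: (n + 5)(n - 7)(n - 3)


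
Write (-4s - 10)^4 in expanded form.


Expand (-4s - 10)^4 by repeated multiplication:
  (-4s - 10)^2 = 16s^2 + 80s + 100
  (-4s - 10)^3 = -64s^3 - 480s^2 - 1200s - 1000
= 256s^4 + 2560s^3 + 9600s^2 + 16000s + 10000


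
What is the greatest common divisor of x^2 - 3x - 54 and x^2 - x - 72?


Factor each:
  x^2 - 3x - 54 = (x - 9)(x + 6)
  x^2 - x - 72 = (x - 9)(x + 8)
Common monic factor: x - 9


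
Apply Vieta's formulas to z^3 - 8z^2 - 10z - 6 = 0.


Monic cubic z^3+bz^2+cz+d=0: sum=-b, pairwise sum=c, product=-d.
b=-8, c=-10, d=-6
r1+r2+r3 = 8
r1r2+r1r3+r2r3 = -10
r1r2r3 = 6


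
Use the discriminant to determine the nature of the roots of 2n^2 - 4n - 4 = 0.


D = b^2 - 4ac = (-4)^2 - 4(2)(-4) = 16 + 32 = 48
Since D > 0: two distinct irrational roots


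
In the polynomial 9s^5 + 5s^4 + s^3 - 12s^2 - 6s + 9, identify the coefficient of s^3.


Read off the coefficient of s^3: 1


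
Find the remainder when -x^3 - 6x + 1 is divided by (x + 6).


By the Remainder Theorem, the remainder equals p(-6):
  -1*(-6)^3 = 216
  0*(-6)^2 = 0
  -6*(-6)^1 = 36
  constant: 1
Sum: 216 + 0 + 36 + 1 = 253


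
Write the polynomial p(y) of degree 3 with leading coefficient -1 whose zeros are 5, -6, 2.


p(y) = -(y - 5)(y + 6)(y - 2)
Expand: -y^3 + y^2 + 32y - 60


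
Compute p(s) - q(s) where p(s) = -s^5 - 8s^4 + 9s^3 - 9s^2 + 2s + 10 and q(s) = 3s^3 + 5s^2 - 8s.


Distribute the minus sign:
  (-s^5 - 8s^4 + 9s^3 - 9s^2 + 2s + 10)
- (3s^3 + 5s^2 - 8s)
Negate second polynomial: -3s^3 - 5s^2 + 8s
Add: -s^5 - 8s^4 + 6s^3 - 14s^2 + 10s + 10


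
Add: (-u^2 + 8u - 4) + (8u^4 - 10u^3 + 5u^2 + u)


Align terms by degree and add:
  -u^2 + 8u - 4
+ 8u^4 - 10u^3 + 5u^2 + u
= 8u^4 - 10u^3 + 4u^2 + 9u - 4


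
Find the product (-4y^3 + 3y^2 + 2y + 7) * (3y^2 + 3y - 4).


Distribute each term of the first polynomial:
  (-4y^3)(3y^2 + 3y - 4) = -12y^5 - 12y^4 + 16y^3
  (3y^2)(3y^2 + 3y - 4) = 9y^4 + 9y^3 - 12y^2
  (2y)(3y^2 + 3y - 4) = 6y^3 + 6y^2 - 8y
  (7)(3y^2 + 3y - 4) = 21y^2 + 21y - 28
Sum: -12y^5 - 3y^4 + 31y^3 + 15y^2 + 13y - 28


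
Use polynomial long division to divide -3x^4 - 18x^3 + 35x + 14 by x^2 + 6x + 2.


(-3x^4 - 18x^3 + 35x + 14) / (x^2 + 6x + 2)
Step 1: -3x^2 * (x^2 + 6x + 2) = -3x^4 - 18x^3 - 6x^2; subtract.
Step 2: 0 * (x^2 + 6x + 2) = 0; subtract.
Step 3: 6 * (x^2 + 6x + 2) = 6x^2 + 36x + 12; subtract.
Quotient: -3x^2 + 6, Remainder: -x + 2


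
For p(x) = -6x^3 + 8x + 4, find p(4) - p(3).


p(4) = -348
p(3) = -134
p(4) - p(3) = -348 + 134 = -214


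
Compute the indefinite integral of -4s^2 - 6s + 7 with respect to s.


Reverse power rule on each term:
  ∫ -4s^2 ds = -(4/3)s^3
  ∫ -6s ds = -3s^2
  ∫ 7 ds = 7s
F(s) = -(4/3)s^3 - 3s^2 + 7s + C


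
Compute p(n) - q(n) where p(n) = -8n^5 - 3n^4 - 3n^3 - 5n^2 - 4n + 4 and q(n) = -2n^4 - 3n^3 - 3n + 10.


Distribute the minus sign:
  (-8n^5 - 3n^4 - 3n^3 - 5n^2 - 4n + 4)
- (-2n^4 - 3n^3 - 3n + 10)
Negate second polynomial: 2n^4 + 3n^3 + 3n - 10
Add: -8n^5 - n^4 - 5n^2 - n - 6


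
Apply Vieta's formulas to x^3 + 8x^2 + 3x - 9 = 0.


Monic cubic x^3+bx^2+cx+d=0: sum=-b, pairwise sum=c, product=-d.
b=8, c=3, d=-9
r1+r2+r3 = -8
r1r2+r1r3+r2r3 = 3
r1r2r3 = 9


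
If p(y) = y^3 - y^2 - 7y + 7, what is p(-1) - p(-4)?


p(-1) = 12
p(-4) = -45
p(-1) - p(-4) = 12 + 45 = 57


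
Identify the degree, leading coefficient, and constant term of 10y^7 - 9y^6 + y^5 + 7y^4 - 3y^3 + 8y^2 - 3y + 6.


Highest power of y is 7, with coefficient 10. Constant term is 6.
Degree = 7, leading coefficient = 10, constant term = 6


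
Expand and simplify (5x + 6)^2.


Expand (5x + 6)^2 by repeated multiplication:
= 25x^2 + 60x + 36


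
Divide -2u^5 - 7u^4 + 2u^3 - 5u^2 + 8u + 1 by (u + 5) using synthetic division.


Synthetic division with c = -5. Coefficients: -2, -7, 2, -5, 8, 1
Bring down -2.
  -2 * -5 = 10; 10 - 7 = 3
  3 * -5 = -15; -15 + 2 = -13
  -13 * -5 = 65; 65 - 5 = 60
  60 * -5 = -300; -300 + 8 = -292
  -292 * -5 = 1460; 1460 + 1 = 1461
Quotient: -2u^4 + 3u^3 - 13u^2 + 60u - 292, Remainder: 1461


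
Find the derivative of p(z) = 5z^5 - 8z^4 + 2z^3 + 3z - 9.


Apply the power rule term by term:
  d/dz(5z^5) = 25z^4
  d/dz(-8z^4) = -32z^3
  d/dz(2z^3) = 6z^2
  d/dz(3z) = 3
  d/dz(-9) = 0
p'(z) = 25z^4 - 32z^3 + 6z^2 + 3


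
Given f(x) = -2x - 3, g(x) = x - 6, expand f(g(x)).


Substitute g(x) into f:
f(g(x)) = -2*(x - 6) + (-3)
Expand and combine: -2x + 9


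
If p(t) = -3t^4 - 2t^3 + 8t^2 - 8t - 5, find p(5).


Using direct substitution:
  -3 * (5)^4 = -1875
  -2 * (5)^3 = -250
  8 * (5)^2 = 200
  -8 * (5)^1 = -40
  constant: -5
Sum = -1875 - 250 + 200 - 40 - 5 = -1970


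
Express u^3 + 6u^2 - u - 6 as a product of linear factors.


Try integer roots (divisors of -6). u=-1: p(-1)=0.
Divide out (u + 1): quotient is u^2 + 5u - 6.
Factor the quadratic: (u + 6)(u - 1)
Result: (u + 1)(u + 6)(u - 1)


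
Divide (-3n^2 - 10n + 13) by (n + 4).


(-3n^2 - 10n + 13) / (n + 4)
Step 1: -3n * (n + 4) = -3n^2 - 12n; subtract.
Step 2: 2 * (n + 4) = 2n + 8; subtract.
Quotient: -3n + 2, Remainder: 5


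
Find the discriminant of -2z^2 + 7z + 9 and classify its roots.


D = b^2 - 4ac = (7)^2 - 4(-2)(9) = 49 + 72 = 121
Since D > 0: two distinct rational roots


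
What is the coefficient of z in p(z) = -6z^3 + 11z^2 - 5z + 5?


Read off the coefficient of z: -5


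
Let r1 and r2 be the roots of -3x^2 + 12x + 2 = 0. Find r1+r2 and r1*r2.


For ax^2+bx+c=0: sum = -b/a, product = c/a.
a=-3, b=12, c=2
Sum = -(12)/-3 = 4
Product = (2)/-3 = -2/3


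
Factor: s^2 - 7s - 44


Roots satisfy r1 + r2 = -b/a = 7 and r1*r2 = c/a = -44.
So r1 = -4, r2 = 11.
s^2 - 7s - 44 = (s - r1)(s - r2) = (s + 4)(s - 11)


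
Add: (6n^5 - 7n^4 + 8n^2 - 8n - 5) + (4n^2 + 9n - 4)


Align terms by degree and add:
  6n^5 - 7n^4 + 8n^2 - 8n - 5
+ 4n^2 + 9n - 4
= 6n^5 - 7n^4 + 12n^2 + n - 9


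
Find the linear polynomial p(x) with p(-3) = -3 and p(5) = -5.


p(x) = mx + b. Using p(-3)=-3, p(5)=-5:
m = (-3 + 5)/(-3 - 5) = 2/-8 = -1/4
b = -3 - m*(-3) = -3 - 3/4 = -15/4
p(x) = -(1/4)x - (15/4)


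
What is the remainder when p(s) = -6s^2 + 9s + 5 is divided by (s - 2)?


By the Remainder Theorem, the remainder equals p(2):
  -6*(2)^2 = -24
  9*(2)^1 = 18
  constant: 5
Sum: -24 + 18 + 5 = -1


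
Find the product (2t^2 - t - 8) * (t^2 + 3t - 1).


Distribute each term of the first polynomial:
  (2t^2)(t^2 + 3t - 1) = 2t^4 + 6t^3 - 2t^2
  (-t)(t^2 + 3t - 1) = -t^3 - 3t^2 + t
  (-8)(t^2 + 3t - 1) = -8t^2 - 24t + 8
Sum: 2t^4 + 5t^3 - 13t^2 - 23t + 8


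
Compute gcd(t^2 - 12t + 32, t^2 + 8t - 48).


Factor each:
  t^2 - 12t + 32 = (t - 4)(t - 8)
  t^2 + 8t - 48 = (t - 4)(t + 12)
Common monic factor: t - 4


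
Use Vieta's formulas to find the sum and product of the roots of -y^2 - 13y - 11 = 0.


For ay^2+by+c=0: sum = -b/a, product = c/a.
a=-1, b=-13, c=-11
Sum = -(-13)/-1 = -13
Product = (-11)/-1 = 11


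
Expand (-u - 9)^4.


Expand (-u - 9)^4 by repeated multiplication:
  (-u - 9)^2 = u^2 + 18u + 81
  (-u - 9)^3 = -u^3 - 27u^2 - 243u - 729
= u^4 + 36u^3 + 486u^2 + 2916u + 6561


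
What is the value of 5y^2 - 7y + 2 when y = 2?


Using direct substitution:
  5 * (2)^2 = 20
  -7 * (2)^1 = -14
  constant: 2
Sum = 20 - 14 + 2 = 8


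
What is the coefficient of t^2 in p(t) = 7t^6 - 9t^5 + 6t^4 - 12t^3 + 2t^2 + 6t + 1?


Read off the coefficient of t^2: 2


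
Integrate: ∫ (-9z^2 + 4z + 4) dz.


Reverse power rule on each term:
  ∫ -9z^2 dz = -3z^3
  ∫ 4z dz = 2z^2
  ∫ 4 dz = 4z
F(z) = -3z^3 + 2z^2 + 4z + C


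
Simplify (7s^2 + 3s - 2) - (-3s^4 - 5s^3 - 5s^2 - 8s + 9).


Distribute the minus sign:
  (7s^2 + 3s - 2)
- (-3s^4 - 5s^3 - 5s^2 - 8s + 9)
Negate second polynomial: 3s^4 + 5s^3 + 5s^2 + 8s - 9
Add: 3s^4 + 5s^3 + 12s^2 + 11s - 11


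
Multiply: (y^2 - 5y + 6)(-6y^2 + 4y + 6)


Distribute each term of the first polynomial:
  (y^2)(-6y^2 + 4y + 6) = -6y^4 + 4y^3 + 6y^2
  (-5y)(-6y^2 + 4y + 6) = 30y^3 - 20y^2 - 30y
  (6)(-6y^2 + 4y + 6) = -36y^2 + 24y + 36
Sum: -6y^4 + 34y^3 - 50y^2 - 6y + 36


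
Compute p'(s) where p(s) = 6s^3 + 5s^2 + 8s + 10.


Apply the power rule term by term:
  d/ds(6s^3) = 18s^2
  d/ds(5s^2) = 10s
  d/ds(8s) = 8
  d/ds(10) = 0
p'(s) = 18s^2 + 10s + 8


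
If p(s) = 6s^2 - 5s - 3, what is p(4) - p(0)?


p(4) = 73
p(0) = -3
p(4) - p(0) = 73 + 3 = 76


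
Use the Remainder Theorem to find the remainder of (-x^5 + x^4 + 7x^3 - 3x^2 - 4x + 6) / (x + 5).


By the Remainder Theorem, the remainder equals p(-5):
  -1*(-5)^5 = 3125
  1*(-5)^4 = 625
  7*(-5)^3 = -875
  -3*(-5)^2 = -75
  -4*(-5)^1 = 20
  constant: 6
Sum: 3125 + 625 - 875 - 75 + 20 + 6 = 2826


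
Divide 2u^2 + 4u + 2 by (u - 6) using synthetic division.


Synthetic division with c = 6. Coefficients: 2, 4, 2
Bring down 2.
  2 * 6 = 12; 12 + 4 = 16
  16 * 6 = 96; 96 + 2 = 98
Quotient: 2u + 16, Remainder: 98


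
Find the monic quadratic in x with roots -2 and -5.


p(x) = (x + 2)(x + 5)
Expand: x^2 + 7x + 10


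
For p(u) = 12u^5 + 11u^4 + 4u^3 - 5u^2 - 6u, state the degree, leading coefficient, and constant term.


Highest power of u is 5, with coefficient 12. Constant term is 0.
Degree = 5, leading coefficient = 12, constant term = 0


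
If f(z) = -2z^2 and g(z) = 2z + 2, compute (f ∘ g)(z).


Substitute g(z) into f:
f(g(z)) = -2*(2z + 2)^2
(2z + 2)^2 = 4z^2 + 8z + 4
Expand and combine: -8z^2 - 16z - 8


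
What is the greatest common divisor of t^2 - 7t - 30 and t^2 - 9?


Factor each:
  t^2 - 7t - 30 = (t + 3)(t - 10)
  t^2 - 9 = (t + 3)(t - 3)
Common monic factor: t + 3


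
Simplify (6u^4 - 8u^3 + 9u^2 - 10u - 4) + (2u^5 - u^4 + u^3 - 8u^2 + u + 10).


Align terms by degree and add:
  6u^4 - 8u^3 + 9u^2 - 10u - 4
+ 2u^5 - u^4 + u^3 - 8u^2 + u + 10
= 2u^5 + 5u^4 - 7u^3 + u^2 - 9u + 6


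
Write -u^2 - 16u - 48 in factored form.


Roots satisfy r1 + r2 = -b/a = -16 and r1*r2 = c/a = 48.
So r1 = -12, r2 = -4.
-u^2 - 16u - 48 = -(u - r1)(u - r2) = -(u + 12)(u + 4)


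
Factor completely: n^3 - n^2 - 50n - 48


Try integer roots (divisors of -48). n=-6: p(-6)=0.
Divide out (n + 6): quotient is n^2 - 7n - 8.
Factor the quadratic: (n + 1)(n - 8)
Result: (n + 6)(n + 1)(n - 8)


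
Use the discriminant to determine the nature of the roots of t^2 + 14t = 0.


D = b^2 - 4ac = (14)^2 - 4(1)(0) = 196 = 196
Since D > 0: two distinct rational roots


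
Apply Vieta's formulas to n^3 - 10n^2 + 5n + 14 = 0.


Monic cubic n^3+bn^2+cn+d=0: sum=-b, pairwise sum=c, product=-d.
b=-10, c=5, d=14
r1+r2+r3 = 10
r1r2+r1r3+r2r3 = 5
r1r2r3 = -14


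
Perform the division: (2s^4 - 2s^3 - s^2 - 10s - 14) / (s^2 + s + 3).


(2s^4 - 2s^3 - s^2 - 10s - 14) / (s^2 + s + 3)
Step 1: 2s^2 * (s^2 + s + 3) = 2s^4 + 2s^3 + 6s^2; subtract.
Step 2: -4s * (s^2 + s + 3) = -4s^3 - 4s^2 - 12s; subtract.
Step 3: -3 * (s^2 + s + 3) = -3s^2 - 3s - 9; subtract.
Quotient: 2s^2 - 4s - 3, Remainder: 5s - 5
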